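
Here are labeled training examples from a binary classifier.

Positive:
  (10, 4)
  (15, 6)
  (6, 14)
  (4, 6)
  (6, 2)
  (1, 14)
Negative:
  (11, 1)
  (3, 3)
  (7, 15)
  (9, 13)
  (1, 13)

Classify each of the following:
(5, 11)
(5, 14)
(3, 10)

The simplest hypothesis consistent with all the labels is: second is even.
(5, 11) — second 11, hence Negative. (5, 14) — second 14, hence Positive. (3, 10) — second 10, hence Positive.

Negative, Positive, Positive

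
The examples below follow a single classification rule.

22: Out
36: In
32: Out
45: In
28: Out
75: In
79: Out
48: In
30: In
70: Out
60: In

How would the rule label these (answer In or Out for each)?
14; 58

All 'In' examples share one property — multiple of 3 — and every 'Out' example lacks it.

Out, Out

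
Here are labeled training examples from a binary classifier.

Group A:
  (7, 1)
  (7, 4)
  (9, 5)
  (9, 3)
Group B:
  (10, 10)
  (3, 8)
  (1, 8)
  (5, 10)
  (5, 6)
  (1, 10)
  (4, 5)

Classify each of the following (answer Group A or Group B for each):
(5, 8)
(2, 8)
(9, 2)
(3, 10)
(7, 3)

Group B, Group B, Group A, Group B, Group A

The common property of the 'Group A' items is: first > second. No 'Group B' item has it.
(5, 8): 5 < 8 — fails this test, so Group B.
(2, 8): 2 < 8 — fails this test, so Group B.
(9, 2): 9 > 2 — qualifies, so Group A.
(3, 10): 3 < 10 — fails this test, so Group B.
(7, 3): 7 > 3 — qualifies, so Group A.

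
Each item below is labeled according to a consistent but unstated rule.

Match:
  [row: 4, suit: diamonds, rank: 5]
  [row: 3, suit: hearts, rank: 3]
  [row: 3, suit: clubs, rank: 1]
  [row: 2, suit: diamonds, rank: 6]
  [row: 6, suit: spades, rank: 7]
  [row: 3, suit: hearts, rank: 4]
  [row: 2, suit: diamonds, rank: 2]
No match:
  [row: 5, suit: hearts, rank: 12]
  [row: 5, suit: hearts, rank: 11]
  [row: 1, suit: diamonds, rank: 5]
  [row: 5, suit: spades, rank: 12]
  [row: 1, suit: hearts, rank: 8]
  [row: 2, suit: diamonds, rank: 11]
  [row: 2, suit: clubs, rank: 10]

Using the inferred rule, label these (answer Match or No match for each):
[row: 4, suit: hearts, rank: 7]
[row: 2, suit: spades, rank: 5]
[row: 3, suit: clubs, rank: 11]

Match, Match, No match

The classifier is using: rank ≤ 7 AND row ≥ 2.
[row: 4, suit: hearts, rank: 7]: Match (rank = 7, row = 4).
[row: 2, suit: spades, rank: 5]: Match (rank = 5, row = 2).
[row: 3, suit: clubs, rank: 11]: No match (rank = 11, row = 3).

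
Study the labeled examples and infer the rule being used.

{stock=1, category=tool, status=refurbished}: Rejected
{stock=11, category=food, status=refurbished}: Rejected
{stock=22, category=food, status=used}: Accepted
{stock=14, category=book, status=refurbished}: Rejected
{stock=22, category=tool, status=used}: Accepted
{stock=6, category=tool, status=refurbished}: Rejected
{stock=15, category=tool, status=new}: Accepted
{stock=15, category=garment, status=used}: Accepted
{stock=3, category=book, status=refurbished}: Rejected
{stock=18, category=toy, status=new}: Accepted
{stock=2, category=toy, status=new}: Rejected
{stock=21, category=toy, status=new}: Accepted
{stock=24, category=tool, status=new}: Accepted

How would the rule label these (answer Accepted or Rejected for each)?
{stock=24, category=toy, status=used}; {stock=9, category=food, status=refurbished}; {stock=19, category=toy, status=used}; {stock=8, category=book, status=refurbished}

Accepted, Rejected, Accepted, Rejected

All 'Accepted' examples share one property — stock ≥ 15 — and every 'Rejected' example lacks it.
Accepted: {stock=24, category=toy, status=used}, since stock = 24. Rejected: {stock=9, category=food, status=refurbished}, since stock = 9. Accepted: {stock=19, category=toy, status=used}, since stock = 19. Rejected: {stock=8, category=book, status=refurbished}, since stock = 8.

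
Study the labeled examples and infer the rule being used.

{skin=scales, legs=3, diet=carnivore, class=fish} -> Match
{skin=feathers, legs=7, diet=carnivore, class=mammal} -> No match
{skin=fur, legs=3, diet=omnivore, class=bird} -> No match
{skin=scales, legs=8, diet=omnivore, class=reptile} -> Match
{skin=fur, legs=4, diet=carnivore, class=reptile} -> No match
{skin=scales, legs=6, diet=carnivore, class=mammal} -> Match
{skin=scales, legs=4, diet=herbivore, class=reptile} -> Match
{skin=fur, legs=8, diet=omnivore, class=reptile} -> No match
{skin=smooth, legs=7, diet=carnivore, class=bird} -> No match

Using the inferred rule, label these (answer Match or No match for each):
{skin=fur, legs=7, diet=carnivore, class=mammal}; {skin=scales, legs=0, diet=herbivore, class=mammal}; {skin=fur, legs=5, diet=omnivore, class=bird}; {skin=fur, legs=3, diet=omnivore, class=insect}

No match, Match, No match, No match

The pattern is that an item is 'Match' exactly when: skin is scales.
{skin=fur, legs=7, diet=carnivore, class=mammal}: skin is fur — does not pass, so No match.
{skin=scales, legs=0, diet=herbivore, class=mammal}: skin is scales — meets the rule, so Match.
{skin=fur, legs=5, diet=omnivore, class=bird}: skin is fur — does not pass, so No match.
{skin=fur, legs=3, diet=omnivore, class=insect}: skin is fur — does not pass, so No match.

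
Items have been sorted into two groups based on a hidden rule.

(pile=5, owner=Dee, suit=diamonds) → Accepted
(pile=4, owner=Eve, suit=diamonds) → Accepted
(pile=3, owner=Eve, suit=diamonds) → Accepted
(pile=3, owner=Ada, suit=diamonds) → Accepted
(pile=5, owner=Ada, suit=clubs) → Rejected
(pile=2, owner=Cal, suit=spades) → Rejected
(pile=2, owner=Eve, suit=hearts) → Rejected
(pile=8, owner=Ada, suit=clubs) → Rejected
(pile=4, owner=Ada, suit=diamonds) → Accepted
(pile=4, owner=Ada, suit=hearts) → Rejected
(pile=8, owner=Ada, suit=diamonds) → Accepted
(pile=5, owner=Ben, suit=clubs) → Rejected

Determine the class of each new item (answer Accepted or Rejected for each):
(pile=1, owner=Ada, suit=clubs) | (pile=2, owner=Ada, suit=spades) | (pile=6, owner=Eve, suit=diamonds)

The rule appears to be: suit is diamonds.
(pile=1, owner=Ada, suit=clubs): suit is clubs — lacks this property, so Rejected. (pile=2, owner=Ada, suit=spades): suit is spades — lacks this property, so Rejected. (pile=6, owner=Eve, suit=diamonds): suit is diamonds — has this property, so Accepted.

Rejected, Rejected, Accepted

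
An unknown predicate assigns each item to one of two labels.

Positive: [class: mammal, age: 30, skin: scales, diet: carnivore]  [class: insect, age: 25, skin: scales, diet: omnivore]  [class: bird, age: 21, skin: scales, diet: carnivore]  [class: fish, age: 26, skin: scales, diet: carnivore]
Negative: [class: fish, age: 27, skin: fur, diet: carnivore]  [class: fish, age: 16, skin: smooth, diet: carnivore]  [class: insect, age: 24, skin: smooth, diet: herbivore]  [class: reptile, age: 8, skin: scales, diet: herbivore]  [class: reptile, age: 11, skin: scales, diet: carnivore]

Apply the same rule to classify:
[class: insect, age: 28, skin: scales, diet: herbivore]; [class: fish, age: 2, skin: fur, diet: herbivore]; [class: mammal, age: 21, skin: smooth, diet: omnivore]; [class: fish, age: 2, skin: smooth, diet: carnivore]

A rule that fits every label: skin is scales AND age ≥ 16 — true of each 'Positive' example, false of each 'Negative' one.
[class: insect, age: 28, skin: scales, diet: herbivore] — skin is scales, age = 28, hence Positive. [class: fish, age: 2, skin: fur, diet: herbivore] — skin is fur, age = 2, hence Negative. [class: mammal, age: 21, skin: smooth, diet: omnivore] — skin is smooth, age = 21, hence Negative. [class: fish, age: 2, skin: smooth, diet: carnivore] — skin is smooth, age = 2, hence Negative.

Positive, Negative, Negative, Negative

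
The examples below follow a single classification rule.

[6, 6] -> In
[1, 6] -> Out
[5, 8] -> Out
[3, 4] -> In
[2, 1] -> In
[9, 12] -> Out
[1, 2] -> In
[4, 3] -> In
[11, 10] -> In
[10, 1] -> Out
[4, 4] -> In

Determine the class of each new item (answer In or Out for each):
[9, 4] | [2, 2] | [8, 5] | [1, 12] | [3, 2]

Out, In, Out, Out, In

The common property of the 'In' items is: |first − second| ≤ 1. No 'Out' item has it.
[9, 4]: |9−4| = 5, doesn't qualify → Out. [2, 2]: |2−2| = 0, meets the rule → In. [8, 5]: |8−5| = 3, doesn't qualify → Out. [1, 12]: |1−12| = 11, doesn't qualify → Out. [3, 2]: |3−2| = 1, meets the rule → In.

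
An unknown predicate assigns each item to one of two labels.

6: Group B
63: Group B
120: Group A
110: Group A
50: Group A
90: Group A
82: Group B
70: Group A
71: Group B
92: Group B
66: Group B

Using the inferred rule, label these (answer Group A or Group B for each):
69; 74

Group B, Group B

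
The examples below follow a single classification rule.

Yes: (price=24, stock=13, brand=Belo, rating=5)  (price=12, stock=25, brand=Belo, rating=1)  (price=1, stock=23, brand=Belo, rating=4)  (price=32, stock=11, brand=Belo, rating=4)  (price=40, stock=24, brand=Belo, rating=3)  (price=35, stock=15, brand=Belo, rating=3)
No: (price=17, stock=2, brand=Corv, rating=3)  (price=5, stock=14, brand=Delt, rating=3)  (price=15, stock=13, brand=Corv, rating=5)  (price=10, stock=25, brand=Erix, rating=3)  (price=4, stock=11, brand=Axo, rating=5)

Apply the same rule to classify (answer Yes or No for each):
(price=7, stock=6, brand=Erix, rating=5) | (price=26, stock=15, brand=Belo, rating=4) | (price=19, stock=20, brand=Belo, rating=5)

No, Yes, Yes

The classifier is using: brand is Belo.
(price=7, stock=6, brand=Erix, rating=5): No (brand is Erix).
(price=26, stock=15, brand=Belo, rating=4): Yes (brand is Belo).
(price=19, stock=20, brand=Belo, rating=5): Yes (brand is Belo).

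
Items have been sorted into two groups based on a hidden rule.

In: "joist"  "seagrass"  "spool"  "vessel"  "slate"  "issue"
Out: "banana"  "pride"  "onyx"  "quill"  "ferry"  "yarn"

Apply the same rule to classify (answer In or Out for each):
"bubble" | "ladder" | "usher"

Out, Out, In

Rule: contains 's'. This holds for each 'In' example and fails for each 'Out' one.
"bubble": Out (no 's').
"ladder": Out (no 's').
"usher": In (has 's').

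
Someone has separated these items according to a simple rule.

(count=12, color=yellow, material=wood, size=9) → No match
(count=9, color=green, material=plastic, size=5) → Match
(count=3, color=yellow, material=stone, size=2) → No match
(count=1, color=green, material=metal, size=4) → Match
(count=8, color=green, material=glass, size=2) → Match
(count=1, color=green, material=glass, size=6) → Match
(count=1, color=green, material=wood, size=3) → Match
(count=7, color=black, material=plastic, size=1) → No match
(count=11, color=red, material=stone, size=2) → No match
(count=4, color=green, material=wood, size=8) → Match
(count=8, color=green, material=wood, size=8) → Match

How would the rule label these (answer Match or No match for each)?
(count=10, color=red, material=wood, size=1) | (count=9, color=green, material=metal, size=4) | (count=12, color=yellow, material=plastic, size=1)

No match, Match, No match

'Match' ⟺ color is green.
(count=10, color=red, material=wood, size=1): No match (color is red).
(count=9, color=green, material=metal, size=4): Match (color is green).
(count=12, color=yellow, material=plastic, size=1): No match (color is yellow).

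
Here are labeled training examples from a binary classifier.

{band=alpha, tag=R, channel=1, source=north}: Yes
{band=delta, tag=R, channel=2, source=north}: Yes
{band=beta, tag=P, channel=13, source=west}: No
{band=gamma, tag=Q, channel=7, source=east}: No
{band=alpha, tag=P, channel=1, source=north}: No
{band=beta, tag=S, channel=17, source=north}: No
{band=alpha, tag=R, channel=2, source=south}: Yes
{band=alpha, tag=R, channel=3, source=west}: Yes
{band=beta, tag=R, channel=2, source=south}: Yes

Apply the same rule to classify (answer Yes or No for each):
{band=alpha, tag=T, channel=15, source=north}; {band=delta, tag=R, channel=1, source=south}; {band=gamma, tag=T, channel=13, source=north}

No, Yes, No

'Yes' ⟺ tag is R.
{band=alpha, tag=T, channel=15, source=north}: No (tag is T).
{band=delta, tag=R, channel=1, source=south}: Yes (tag is R).
{band=gamma, tag=T, channel=13, source=north}: No (tag is T).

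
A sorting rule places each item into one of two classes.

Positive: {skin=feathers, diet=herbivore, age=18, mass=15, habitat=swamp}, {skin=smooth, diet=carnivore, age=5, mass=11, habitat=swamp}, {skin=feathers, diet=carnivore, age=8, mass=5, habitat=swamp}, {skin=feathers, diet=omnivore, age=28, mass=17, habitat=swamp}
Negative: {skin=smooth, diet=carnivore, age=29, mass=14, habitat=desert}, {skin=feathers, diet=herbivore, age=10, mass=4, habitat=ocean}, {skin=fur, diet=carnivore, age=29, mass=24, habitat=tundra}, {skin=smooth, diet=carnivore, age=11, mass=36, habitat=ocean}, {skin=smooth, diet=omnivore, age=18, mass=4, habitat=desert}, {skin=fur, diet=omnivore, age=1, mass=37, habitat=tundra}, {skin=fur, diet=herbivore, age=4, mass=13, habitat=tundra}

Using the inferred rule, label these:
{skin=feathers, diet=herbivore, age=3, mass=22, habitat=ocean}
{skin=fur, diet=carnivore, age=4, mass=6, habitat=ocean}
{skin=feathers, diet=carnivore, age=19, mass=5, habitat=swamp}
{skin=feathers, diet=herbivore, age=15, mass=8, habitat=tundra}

Every 'Positive' example satisfies: habitat is swamp. None of the 'Negative' examples do.
Negative: {skin=feathers, diet=herbivore, age=3, mass=22, habitat=ocean}, since habitat is ocean. Negative: {skin=fur, diet=carnivore, age=4, mass=6, habitat=ocean}, since habitat is ocean. Positive: {skin=feathers, diet=carnivore, age=19, mass=5, habitat=swamp}, since habitat is swamp. Negative: {skin=feathers, diet=herbivore, age=15, mass=8, habitat=tundra}, since habitat is tundra.

Negative, Negative, Positive, Negative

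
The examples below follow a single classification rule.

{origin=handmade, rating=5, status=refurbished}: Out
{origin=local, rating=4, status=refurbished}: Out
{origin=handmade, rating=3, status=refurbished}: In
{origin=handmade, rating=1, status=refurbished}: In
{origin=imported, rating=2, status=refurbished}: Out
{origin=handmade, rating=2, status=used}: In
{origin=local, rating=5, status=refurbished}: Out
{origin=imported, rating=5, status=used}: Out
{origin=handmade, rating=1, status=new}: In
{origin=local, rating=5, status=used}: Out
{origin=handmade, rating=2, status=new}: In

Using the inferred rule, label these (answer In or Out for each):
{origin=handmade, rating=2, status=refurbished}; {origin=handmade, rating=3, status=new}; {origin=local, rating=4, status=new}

The distinguishing property — origin is handmade AND rating ≤ 3 — holds for all the 'In' cases and none of the 'Out' cases.
{origin=handmade, rating=2, status=refurbished} — origin is handmade, rating = 2, hence In.
{origin=handmade, rating=3, status=new} — origin is handmade, rating = 3, hence In.
{origin=local, rating=4, status=new} — origin is local, rating = 4, hence Out.

In, In, Out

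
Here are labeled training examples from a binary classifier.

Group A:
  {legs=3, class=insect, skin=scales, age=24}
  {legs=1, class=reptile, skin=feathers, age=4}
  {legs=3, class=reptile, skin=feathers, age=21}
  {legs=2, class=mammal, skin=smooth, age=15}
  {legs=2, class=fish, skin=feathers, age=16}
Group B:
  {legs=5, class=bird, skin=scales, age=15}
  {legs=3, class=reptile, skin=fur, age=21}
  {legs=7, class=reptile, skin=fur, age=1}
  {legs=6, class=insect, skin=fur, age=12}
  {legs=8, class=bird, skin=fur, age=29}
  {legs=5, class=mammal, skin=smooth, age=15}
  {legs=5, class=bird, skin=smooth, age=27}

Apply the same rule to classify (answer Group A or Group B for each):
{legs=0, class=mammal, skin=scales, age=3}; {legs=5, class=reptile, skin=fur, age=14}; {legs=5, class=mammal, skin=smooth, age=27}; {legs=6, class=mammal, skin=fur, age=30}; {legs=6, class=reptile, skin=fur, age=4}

All 'Group A' examples share one property — skin is not fur AND legs ≤ 3 — and every 'Group B' example lacks it.

Group A, Group B, Group B, Group B, Group B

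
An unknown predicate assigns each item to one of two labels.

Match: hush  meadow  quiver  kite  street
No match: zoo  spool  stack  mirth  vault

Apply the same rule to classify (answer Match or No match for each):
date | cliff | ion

The rule appears to be: even length.
date: Match (length 4).
cliff: No match (length 5).
ion: No match (length 3).

Match, No match, No match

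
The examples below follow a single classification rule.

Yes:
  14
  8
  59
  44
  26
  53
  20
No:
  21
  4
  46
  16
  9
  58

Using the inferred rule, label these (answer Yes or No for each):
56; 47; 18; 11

Yes, Yes, No, Yes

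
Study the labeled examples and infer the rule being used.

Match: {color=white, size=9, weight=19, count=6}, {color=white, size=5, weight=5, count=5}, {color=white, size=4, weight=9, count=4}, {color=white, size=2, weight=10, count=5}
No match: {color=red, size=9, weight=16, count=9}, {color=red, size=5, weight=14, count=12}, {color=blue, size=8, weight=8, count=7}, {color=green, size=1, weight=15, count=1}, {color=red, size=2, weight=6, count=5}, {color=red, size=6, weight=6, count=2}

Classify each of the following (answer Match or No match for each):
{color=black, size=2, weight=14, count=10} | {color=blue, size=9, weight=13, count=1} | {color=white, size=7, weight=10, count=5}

No match, No match, Match

The distinguishing property — color is white — holds for all the 'Match' cases and none of the 'No match' cases.
{color=black, size=2, weight=14, count=10}: No match (color is black).
{color=blue, size=9, weight=13, count=1}: No match (color is blue).
{color=white, size=7, weight=10, count=5}: Match (color is white).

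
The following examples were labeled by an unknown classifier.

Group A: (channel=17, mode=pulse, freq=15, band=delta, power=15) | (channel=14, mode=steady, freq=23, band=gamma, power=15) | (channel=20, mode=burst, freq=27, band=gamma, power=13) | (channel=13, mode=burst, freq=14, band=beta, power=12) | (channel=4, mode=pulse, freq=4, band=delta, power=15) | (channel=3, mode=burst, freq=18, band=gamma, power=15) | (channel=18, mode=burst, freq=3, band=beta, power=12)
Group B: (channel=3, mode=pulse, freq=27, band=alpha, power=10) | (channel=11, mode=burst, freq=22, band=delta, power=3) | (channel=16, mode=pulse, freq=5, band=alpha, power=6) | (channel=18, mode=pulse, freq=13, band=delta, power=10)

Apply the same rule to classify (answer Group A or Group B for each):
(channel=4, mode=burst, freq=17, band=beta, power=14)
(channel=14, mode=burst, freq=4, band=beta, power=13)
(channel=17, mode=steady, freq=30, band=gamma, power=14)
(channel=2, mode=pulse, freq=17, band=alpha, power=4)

The simplest hypothesis consistent with all the labels is: power ≥ 12.

Group A, Group A, Group A, Group B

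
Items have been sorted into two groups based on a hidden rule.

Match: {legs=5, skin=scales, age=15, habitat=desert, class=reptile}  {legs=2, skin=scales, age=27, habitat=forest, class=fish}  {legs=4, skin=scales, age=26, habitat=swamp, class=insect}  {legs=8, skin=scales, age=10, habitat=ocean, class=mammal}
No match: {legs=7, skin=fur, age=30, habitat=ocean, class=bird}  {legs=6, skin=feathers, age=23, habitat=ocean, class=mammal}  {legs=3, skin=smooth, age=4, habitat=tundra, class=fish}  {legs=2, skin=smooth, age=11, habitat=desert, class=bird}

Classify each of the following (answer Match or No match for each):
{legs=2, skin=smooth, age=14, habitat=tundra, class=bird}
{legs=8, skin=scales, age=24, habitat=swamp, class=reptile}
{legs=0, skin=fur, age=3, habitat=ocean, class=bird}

No match, Match, No match

Looking at the examples, the only property every 'Match' case has and every 'No match' case lacks is: skin is scales.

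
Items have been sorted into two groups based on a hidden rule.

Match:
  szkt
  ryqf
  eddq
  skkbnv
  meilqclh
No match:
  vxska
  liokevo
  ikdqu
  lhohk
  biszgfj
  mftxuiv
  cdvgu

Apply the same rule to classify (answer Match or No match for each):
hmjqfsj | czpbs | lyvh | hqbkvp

No match, No match, Match, Match

One predicate separates the groups cleanly: even length.
hmjqfsj: length 7 — does not fit, so No match. czpbs: length 5 — does not fit, so No match. lyvh: length 4 — meets the rule, so Match. hqbkvp: length 6 — meets the rule, so Match.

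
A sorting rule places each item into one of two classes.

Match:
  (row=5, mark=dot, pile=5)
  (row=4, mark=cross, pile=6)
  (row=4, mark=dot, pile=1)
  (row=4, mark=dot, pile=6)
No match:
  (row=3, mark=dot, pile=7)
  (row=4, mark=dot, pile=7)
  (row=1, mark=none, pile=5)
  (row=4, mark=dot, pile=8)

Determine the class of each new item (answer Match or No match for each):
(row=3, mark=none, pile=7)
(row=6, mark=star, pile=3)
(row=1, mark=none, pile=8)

The classifier is using: row ≥ 3 AND pile ≤ 6.
(row=3, mark=none, pile=7): row = 3, pile = 7 — does not pass, so No match.
(row=6, mark=star, pile=3): row = 6, pile = 3 — satisfies this, so Match.
(row=1, mark=none, pile=8): row = 1, pile = 8 — does not pass, so No match.

No match, Match, No match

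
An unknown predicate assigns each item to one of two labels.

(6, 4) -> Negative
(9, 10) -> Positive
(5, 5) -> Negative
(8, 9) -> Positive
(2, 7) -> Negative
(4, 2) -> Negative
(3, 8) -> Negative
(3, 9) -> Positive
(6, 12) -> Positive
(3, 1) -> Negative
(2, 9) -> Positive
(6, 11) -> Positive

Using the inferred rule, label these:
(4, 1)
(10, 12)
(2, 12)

'Positive' ⟺ second ≥ 9.
(4, 1): second 1, does not pass → Negative.
(10, 12): second 12, fits → Positive.
(2, 12): second 12, fits → Positive.

Negative, Positive, Positive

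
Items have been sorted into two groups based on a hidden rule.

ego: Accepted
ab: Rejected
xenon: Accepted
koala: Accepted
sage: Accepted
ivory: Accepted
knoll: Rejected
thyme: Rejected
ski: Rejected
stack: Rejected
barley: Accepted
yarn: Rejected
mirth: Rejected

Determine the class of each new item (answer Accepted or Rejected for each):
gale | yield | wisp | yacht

The pattern is that an item is 'Accepted' exactly when: has ≥ 2 vowels.
gale → 2 vowels → Accepted.
yield → 2 vowels → Accepted.
wisp → 1 vowel → Rejected.
yacht → 1 vowel → Rejected.

Accepted, Accepted, Rejected, Rejected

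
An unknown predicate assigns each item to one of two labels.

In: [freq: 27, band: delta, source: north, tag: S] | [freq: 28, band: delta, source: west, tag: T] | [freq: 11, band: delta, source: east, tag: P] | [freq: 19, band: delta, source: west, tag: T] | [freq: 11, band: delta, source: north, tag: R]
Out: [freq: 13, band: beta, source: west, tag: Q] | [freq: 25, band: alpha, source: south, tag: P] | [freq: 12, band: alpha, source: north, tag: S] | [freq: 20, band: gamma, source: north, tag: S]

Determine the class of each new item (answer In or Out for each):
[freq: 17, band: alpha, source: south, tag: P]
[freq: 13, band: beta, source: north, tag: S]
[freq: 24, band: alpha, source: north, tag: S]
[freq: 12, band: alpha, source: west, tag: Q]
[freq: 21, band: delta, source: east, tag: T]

Looking at the examples, the only property every 'In' case has and every 'Out' case lacks is: band is delta.
[freq: 17, band: alpha, source: south, tag: P]: Out (band is alpha). [freq: 13, band: beta, source: north, tag: S]: Out (band is beta). [freq: 24, band: alpha, source: north, tag: S]: Out (band is alpha). [freq: 12, band: alpha, source: west, tag: Q]: Out (band is alpha). [freq: 21, band: delta, source: east, tag: T]: In (band is delta).

Out, Out, Out, Out, In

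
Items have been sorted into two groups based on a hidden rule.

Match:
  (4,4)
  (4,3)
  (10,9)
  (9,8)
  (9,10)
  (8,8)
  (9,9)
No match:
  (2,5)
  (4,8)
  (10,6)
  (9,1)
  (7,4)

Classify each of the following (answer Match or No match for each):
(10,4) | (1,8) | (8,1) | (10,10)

No match, No match, No match, Match

A rule that fits every label: |first − second| ≤ 1 — true of each 'Match' example, false of each 'No match' one.
(10,4): |10−4| = 6 — does not pass, so No match. (1,8): |1−8| = 7 — does not pass, so No match. (8,1): |8−1| = 7 — does not pass, so No match. (10,10): |10−10| = 0 — qualifies, so Match.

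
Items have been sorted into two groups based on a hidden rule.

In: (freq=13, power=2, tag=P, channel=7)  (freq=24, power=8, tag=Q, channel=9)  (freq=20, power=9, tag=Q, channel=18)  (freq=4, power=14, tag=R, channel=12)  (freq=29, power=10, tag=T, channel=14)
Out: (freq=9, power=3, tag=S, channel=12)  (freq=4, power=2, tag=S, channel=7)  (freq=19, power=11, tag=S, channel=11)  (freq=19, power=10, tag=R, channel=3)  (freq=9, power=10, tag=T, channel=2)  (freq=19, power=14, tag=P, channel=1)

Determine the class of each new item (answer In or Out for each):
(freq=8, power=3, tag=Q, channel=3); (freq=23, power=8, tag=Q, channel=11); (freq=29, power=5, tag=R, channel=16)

The pattern is that an item is 'In' exactly when: tag is not S AND channel ≥ 7.
(freq=8, power=3, tag=Q, channel=3): tag is Q, channel = 3, lacks this property → Out. (freq=23, power=8, tag=Q, channel=11): tag is Q, channel = 11, checks out → In. (freq=29, power=5, tag=R, channel=16): tag is R, channel = 16, checks out → In.

Out, In, In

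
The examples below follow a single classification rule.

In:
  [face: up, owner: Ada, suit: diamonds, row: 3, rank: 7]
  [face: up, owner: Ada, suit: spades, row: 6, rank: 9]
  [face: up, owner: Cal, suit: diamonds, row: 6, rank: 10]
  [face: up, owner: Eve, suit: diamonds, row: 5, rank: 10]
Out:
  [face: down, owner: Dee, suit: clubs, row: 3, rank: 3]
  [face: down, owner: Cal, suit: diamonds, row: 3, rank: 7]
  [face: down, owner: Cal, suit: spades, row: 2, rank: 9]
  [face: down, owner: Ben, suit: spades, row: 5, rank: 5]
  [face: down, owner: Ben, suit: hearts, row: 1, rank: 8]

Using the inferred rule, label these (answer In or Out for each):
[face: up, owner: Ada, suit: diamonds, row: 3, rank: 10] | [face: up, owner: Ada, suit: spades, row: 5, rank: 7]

In, In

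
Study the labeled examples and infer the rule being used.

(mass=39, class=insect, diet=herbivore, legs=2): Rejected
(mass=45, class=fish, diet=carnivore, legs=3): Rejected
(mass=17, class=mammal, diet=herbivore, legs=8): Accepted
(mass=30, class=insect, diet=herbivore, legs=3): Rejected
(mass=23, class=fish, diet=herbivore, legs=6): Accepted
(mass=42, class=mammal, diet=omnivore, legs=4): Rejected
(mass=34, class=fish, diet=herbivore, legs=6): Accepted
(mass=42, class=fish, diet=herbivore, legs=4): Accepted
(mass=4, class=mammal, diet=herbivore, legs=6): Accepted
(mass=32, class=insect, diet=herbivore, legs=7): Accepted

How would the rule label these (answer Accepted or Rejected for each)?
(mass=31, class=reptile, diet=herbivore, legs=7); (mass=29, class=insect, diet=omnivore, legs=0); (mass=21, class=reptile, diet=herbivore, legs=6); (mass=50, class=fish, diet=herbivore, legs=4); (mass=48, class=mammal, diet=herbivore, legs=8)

The common property of the 'Accepted' items is: diet is herbivore AND legs ≥ 4. No 'Rejected' item has it.
(mass=31, class=reptile, diet=herbivore, legs=7): Accepted (diet is herbivore, legs = 7). (mass=29, class=insect, diet=omnivore, legs=0): Rejected (diet is omnivore, legs = 0). (mass=21, class=reptile, diet=herbivore, legs=6): Accepted (diet is herbivore, legs = 6). (mass=50, class=fish, diet=herbivore, legs=4): Accepted (diet is herbivore, legs = 4). (mass=48, class=mammal, diet=herbivore, legs=8): Accepted (diet is herbivore, legs = 8).

Accepted, Rejected, Accepted, Accepted, Accepted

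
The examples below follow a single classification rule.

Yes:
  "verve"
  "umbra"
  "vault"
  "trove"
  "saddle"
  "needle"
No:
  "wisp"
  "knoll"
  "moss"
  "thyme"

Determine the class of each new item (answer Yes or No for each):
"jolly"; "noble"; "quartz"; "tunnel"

One predicate separates the groups cleanly: has ≥ 2 vowels.

No, Yes, Yes, Yes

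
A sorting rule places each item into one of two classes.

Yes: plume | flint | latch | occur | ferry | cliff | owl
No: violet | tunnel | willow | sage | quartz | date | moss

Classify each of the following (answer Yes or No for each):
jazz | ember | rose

No, Yes, No

'Yes' ⟺ odd length.
No: jazz, since length 4.
Yes: ember, since length 5.
No: rose, since length 4.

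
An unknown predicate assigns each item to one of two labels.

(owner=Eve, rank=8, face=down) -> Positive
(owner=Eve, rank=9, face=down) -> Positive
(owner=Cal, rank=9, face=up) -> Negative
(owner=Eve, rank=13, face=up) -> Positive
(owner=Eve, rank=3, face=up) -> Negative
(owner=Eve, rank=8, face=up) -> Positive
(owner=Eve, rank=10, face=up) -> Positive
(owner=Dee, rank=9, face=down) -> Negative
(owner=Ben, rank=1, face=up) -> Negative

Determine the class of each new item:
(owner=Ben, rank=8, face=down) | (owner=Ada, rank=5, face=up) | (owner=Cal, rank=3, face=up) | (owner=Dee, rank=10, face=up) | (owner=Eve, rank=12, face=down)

The classifier is using: owner is Eve AND rank ≥ 8.
(owner=Ben, rank=8, face=down) — owner is Ben, rank = 8, hence Negative. (owner=Ada, rank=5, face=up) — owner is Ada, rank = 5, hence Negative. (owner=Cal, rank=3, face=up) — owner is Cal, rank = 3, hence Negative. (owner=Dee, rank=10, face=up) — owner is Dee, rank = 10, hence Negative. (owner=Eve, rank=12, face=down) — owner is Eve, rank = 12, hence Positive.

Negative, Negative, Negative, Negative, Positive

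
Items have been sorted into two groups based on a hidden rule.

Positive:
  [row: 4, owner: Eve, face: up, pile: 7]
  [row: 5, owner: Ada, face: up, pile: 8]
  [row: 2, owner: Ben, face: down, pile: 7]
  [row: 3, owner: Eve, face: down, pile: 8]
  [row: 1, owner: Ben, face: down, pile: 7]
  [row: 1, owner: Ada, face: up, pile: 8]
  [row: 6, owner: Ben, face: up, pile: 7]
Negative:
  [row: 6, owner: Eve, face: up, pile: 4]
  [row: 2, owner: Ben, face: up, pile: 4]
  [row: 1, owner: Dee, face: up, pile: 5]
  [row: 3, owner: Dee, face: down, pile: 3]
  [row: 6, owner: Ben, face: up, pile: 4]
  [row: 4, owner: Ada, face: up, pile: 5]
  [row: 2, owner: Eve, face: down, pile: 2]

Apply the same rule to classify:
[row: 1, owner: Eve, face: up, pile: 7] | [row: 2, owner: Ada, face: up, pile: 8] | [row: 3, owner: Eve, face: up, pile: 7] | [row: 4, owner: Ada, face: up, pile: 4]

One predicate separates the groups cleanly: pile ≥ 7.

Positive, Positive, Positive, Negative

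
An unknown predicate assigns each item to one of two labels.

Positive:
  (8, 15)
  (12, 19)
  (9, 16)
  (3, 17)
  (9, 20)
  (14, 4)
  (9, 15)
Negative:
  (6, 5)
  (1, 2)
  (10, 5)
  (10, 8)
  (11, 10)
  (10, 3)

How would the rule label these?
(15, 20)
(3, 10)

Positive, Negative

The simplest hypothesis consistent with all the labels is: max ≥ 12.
(15, 20): max 20 — has this property, so Positive.
(3, 10): max 10 — does not fit, so Negative.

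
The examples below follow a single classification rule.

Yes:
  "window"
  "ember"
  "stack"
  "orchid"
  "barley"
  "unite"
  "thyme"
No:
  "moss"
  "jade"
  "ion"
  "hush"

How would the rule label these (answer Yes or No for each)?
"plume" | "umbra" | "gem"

Yes, Yes, No

'Yes' ⟺ length ≥ 5.
"plume": length 5, fits → Yes. "umbra": length 5, fits → Yes. "gem": length 3, lacks this property → No.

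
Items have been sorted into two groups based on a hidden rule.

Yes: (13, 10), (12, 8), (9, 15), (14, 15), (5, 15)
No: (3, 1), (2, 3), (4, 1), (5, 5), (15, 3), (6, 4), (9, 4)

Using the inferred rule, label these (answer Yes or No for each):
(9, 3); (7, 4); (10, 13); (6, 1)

No, No, Yes, No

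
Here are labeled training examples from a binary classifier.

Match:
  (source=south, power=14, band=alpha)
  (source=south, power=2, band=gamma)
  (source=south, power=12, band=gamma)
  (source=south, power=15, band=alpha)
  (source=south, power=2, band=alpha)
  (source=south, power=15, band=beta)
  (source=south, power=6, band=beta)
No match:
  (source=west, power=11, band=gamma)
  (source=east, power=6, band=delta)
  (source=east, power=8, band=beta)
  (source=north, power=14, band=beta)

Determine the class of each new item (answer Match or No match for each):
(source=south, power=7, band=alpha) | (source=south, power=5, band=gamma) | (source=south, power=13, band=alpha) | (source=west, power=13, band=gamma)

Match, Match, Match, No match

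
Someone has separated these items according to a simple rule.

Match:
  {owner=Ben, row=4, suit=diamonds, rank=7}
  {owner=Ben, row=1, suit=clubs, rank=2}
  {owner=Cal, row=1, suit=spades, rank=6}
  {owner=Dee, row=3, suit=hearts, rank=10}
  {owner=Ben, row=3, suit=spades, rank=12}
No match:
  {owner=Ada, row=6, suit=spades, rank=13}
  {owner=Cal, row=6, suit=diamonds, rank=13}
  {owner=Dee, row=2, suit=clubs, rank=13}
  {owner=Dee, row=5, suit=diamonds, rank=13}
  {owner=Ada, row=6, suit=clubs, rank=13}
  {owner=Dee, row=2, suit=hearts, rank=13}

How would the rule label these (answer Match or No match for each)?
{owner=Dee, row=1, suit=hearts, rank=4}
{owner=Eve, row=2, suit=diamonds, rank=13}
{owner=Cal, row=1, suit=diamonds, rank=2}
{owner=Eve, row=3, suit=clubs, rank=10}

The distinguishing property — rank ≤ 12 — holds for all the 'Match' cases and none of the 'No match' cases.
Match: {owner=Dee, row=1, suit=hearts, rank=4}, since rank = 4. No match: {owner=Eve, row=2, suit=diamonds, rank=13}, since rank = 13. Match: {owner=Cal, row=1, suit=diamonds, rank=2}, since rank = 2. Match: {owner=Eve, row=3, suit=clubs, rank=10}, since rank = 10.

Match, No match, Match, Match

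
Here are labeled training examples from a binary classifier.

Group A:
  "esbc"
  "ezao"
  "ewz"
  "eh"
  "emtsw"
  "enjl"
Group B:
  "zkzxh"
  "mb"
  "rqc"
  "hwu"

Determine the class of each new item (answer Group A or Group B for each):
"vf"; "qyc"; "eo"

Group B, Group B, Group A

The simplest hypothesis consistent with all the labels is: contains 'e'.
"vf": no 'e' — doesn't match, so Group B. "qyc": no 'e' — doesn't match, so Group B. "eo": has 'e' — passes, so Group A.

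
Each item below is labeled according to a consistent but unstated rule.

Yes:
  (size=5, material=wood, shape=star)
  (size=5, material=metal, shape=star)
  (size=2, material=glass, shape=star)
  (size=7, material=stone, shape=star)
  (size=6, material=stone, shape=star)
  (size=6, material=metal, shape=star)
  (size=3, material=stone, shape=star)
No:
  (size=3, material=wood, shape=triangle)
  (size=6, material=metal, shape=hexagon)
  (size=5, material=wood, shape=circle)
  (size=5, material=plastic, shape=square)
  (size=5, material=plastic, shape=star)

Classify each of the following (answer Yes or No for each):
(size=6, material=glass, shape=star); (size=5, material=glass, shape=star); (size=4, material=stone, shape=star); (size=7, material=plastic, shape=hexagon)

Yes, Yes, Yes, No

The simplest hypothesis consistent with all the labels is: shape is star AND material is not plastic.
(size=6, material=glass, shape=star) — shape is star, material is glass, hence Yes.
(size=5, material=glass, shape=star) — shape is star, material is glass, hence Yes.
(size=4, material=stone, shape=star) — shape is star, material is stone, hence Yes.
(size=7, material=plastic, shape=hexagon) — shape is hexagon, material is plastic, hence No.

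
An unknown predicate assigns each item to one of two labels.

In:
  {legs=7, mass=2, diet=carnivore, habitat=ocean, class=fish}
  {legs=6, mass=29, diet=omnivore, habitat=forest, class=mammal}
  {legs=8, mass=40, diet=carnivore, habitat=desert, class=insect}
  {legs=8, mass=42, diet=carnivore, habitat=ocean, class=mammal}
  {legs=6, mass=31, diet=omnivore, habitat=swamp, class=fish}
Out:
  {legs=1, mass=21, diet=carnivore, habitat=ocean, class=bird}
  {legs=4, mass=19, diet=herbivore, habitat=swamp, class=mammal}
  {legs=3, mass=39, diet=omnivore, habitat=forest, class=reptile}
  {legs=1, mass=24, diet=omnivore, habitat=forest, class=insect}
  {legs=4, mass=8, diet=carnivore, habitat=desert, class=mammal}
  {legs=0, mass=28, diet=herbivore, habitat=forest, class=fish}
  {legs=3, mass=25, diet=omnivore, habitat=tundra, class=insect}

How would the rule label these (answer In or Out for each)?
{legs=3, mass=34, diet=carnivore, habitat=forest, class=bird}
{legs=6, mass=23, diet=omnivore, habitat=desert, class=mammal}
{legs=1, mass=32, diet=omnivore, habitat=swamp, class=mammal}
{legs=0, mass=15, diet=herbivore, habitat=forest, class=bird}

The rule appears to be: legs ≥ 6.

Out, In, Out, Out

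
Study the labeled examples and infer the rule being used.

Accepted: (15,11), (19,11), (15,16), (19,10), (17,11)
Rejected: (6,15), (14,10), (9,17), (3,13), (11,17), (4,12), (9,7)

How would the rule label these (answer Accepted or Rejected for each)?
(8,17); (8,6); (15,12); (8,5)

All 'Accepted' examples share one property — first ≥ 15 — and every 'Rejected' example lacks it.
Rejected: (8,17), since first 8.
Rejected: (8,6), since first 8.
Accepted: (15,12), since first 15.
Rejected: (8,5), since first 8.

Rejected, Rejected, Accepted, Rejected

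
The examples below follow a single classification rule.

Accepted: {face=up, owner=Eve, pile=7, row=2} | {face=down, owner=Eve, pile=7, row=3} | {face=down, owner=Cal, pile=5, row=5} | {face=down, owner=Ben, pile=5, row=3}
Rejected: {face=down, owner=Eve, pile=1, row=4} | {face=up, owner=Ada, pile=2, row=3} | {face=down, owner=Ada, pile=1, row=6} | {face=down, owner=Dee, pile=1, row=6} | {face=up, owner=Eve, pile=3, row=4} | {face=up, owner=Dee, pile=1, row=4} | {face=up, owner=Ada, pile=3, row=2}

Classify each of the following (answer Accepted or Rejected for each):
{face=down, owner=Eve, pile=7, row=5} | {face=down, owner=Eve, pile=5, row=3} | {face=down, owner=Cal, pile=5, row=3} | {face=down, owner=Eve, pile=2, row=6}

Accepted, Accepted, Accepted, Rejected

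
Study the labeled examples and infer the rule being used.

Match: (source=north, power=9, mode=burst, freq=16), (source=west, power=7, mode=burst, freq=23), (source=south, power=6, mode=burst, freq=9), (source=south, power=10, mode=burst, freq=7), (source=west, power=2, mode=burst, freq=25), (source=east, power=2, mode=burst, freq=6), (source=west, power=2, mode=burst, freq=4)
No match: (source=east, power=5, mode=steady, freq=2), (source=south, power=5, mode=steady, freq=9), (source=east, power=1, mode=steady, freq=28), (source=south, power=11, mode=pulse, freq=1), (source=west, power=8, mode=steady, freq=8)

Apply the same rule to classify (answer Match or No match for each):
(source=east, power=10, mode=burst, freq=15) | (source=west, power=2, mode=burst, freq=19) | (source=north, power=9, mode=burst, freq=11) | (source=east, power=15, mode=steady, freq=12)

Match, Match, Match, No match

The simplest hypothesis consistent with all the labels is: mode is burst.
Match: (source=east, power=10, mode=burst, freq=15), since mode is burst. Match: (source=west, power=2, mode=burst, freq=19), since mode is burst. Match: (source=north, power=9, mode=burst, freq=11), since mode is burst. No match: (source=east, power=15, mode=steady, freq=12), since mode is steady.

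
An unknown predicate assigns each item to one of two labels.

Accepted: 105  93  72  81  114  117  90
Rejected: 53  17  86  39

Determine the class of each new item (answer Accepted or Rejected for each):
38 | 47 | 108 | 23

All 'Accepted' examples share one property — multiple of 3 AND at least 53 — and every 'Rejected' example lacks it.

Rejected, Rejected, Accepted, Rejected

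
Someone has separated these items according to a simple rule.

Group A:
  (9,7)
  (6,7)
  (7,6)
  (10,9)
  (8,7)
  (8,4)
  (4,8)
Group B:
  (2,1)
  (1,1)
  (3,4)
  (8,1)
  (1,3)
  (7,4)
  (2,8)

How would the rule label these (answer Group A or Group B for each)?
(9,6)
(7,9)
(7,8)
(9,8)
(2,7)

A rule that fits every label: sum ≥ 12 — true of each 'Group A' example, false of each 'Group B' one.
Group A: (9,6), since 9+6 = 15. Group A: (7,9), since 7+9 = 16. Group A: (7,8), since 7+8 = 15. Group A: (9,8), since 9+8 = 17. Group B: (2,7), since 2+7 = 9.

Group A, Group A, Group A, Group A, Group B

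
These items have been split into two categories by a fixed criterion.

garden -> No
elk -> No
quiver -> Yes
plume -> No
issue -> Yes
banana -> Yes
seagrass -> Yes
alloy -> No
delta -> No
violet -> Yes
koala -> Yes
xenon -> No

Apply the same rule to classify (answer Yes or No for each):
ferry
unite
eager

No, Yes, Yes

The pattern is that an item is 'Yes' exactly when: has ≥ 3 vowels.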